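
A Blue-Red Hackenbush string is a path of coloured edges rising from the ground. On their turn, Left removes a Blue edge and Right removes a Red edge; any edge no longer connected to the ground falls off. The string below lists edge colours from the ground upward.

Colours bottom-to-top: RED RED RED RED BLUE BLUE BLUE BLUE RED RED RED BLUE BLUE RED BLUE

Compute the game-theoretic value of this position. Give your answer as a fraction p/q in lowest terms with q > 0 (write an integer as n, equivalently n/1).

-6373/2048

Recurse on prefixes of the 15-edge string RED RED RED RED BLUE BLUE BLUE BLUE RED RED RED BLUE BLUE RED BLUE:
g(R) = { none | 0 } = -1
g(RR) = { none | -1; 0 } = -2
g(RRR) = { none | -2; -1; 0 } = -3
g(RRRR) = { none | -3; -2; -1; 0 } = -4
g(RRRRB) = { -4 | -3; -2; -1; 0 } = -7/2
g(RRRRBB) = { -4; -7/2 | -3; -2; -1; 0 } = -13/4
g(RRRRBBB) = { -4; -7/2; -13/4 | -3; -2; -1; 0 } = -25/8
g(RRRRBBBB) = { -4; -7/2; -13/4; -25/8 | -3; -2; -1; 0 } = -49/16
g(RRRRBBBBR) = { -4; -7/2; -13/4; -25/8 | -49/16; -3; -2; -1; 0 } = -99/32
g(RRRRBBBBRR) = { -4; -7/2; -13/4; -25/8 | -99/32; -49/16; -3; -2; -1; 0 } = -199/64
g(RRRRBBBBRRR) = { -4; -7/2; -13/4; -25/8 | -199/64; -99/32; -49/16; -3; -2; -1; 0 } = -399/128
g(RRRRBBBBRRRB) = { -4; -7/2; -13/4; -25/8; -399/128 | -199/64; -99/32; -49/16; -3; -2; -1; 0 } = -797/256
g(RRRRBBBBRRRBB) = { -4; -7/2; -13/4; -25/8; -399/128; -797/256 | -199/64; -99/32; -49/16; -3; -2; -1; 0 } = -1593/512
g(RRRRBBBBRRRBBR) = { -4; -7/2; -13/4; -25/8; -399/128; -797/256 | -1593/512; -199/64; -99/32; -49/16; -3; -2; -1; 0 } = -3187/1024
g(RRRRBBBBRRRBBRB) = { -4; -7/2; -13/4; -25/8; -399/128; -797/256; -3187/1024 | -1593/512; -199/64; -99/32; -49/16; -3; -2; -1; 0 } = -6373/2048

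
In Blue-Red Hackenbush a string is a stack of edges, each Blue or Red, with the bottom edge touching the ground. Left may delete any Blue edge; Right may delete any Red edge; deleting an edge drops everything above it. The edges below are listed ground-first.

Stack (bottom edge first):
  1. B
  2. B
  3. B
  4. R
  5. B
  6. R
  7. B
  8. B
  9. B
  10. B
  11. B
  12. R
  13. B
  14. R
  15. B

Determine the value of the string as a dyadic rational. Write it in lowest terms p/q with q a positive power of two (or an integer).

11243/4096

val_1 [B]  L=[0]  R=[∅]  = 1
val_2 [BB]  L=[0,1]  R=[∅]  = 2
val_3 [BBB]  L=[0,1,2]  R=[∅]  = 3
val_4 [BBBR]  L=[0,1,2]  R=[3]  = 5/2
val_5 [BBBRB]  L=[0,1,2,5/2]  R=[3]  = 11/4
val_6 [BBBRBR]  L=[0,1,2,5/2]  R=[11/4,3]  = 21/8
val_7 [BBBRBRB]  L=[0,1,2,5/2,21/8]  R=[11/4,3]  = 43/16
val_8 [BBBRBRBB]  L=[0,1,2,5/2,21/8,43/16]  R=[11/4,3]  = 87/32
val_9 [BBBRBRBBB]  L=[0,1,2,5/2,21/8,43/16,87/32]  R=[11/4,3]  = 175/64
val_10 [BBBRBRBBBB]  L=[0,1,2,5/2,21/8,43/16,87/32,175/64]  R=[11/4,3]  = 351/128
val_11 [BBBRBRBBBBB]  L=[0,1,2,5/2,21/8,43/16,87/32,175/64,351/128]  R=[11/4,3]  = 703/256
val_12 [BBBRBRBBBBBR]  L=[0,1,2,5/2,21/8,43/16,87/32,175/64,351/128]  R=[703/256,11/4,3]  = 1405/512
val_13 [BBBRBRBBBBBRB]  L=[0,1,2,5/2,21/8,43/16,87/32,175/64,351/128,1405/512]  R=[703/256,11/4,3]  = 2811/1024
val_14 [BBBRBRBBBBBRBR]  L=[0,1,2,5/2,21/8,43/16,87/32,175/64,351/128,1405/512]  R=[2811/1024,703/256,11/4,3]  = 5621/2048
val_15 [BBBRBRBBBBBRBRB]  L=[0,1,2,5/2,21/8,43/16,87/32,175/64,351/128,1405/512,5621/2048]  R=[2811/1024,703/256,11/4,3]  = 11243/4096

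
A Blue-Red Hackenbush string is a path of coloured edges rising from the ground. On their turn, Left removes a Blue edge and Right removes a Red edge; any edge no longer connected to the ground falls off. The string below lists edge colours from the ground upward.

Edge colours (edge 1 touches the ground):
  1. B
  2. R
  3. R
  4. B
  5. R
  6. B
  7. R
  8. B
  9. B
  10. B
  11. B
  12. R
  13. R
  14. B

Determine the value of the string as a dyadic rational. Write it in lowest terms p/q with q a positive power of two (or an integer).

2803/8192

B: Left { 0 }, Right { ∅ } => simplest 1
BR: Left { 0 }, Right { 1 } => simplest 1/2
BRR: Left { 0 }, Right { 1/2, 1 } => simplest 1/4
BRRB: Left { 0, 1/4 }, Right { 1/2, 1 } => simplest 3/8
BRRBR: Left { 0, 1/4 }, Right { 3/8, 1/2, 1 } => simplest 5/16
BRRBRB: Left { 0, 1/4, 5/16 }, Right { 3/8, 1/2, 1 } => simplest 11/32
BRRBRBR: Left { 0, 1/4, 5/16 }, Right { 11/32, 3/8, 1/2, 1 } => simplest 21/64
BRRBRBRB: Left { 0, 1/4, 5/16, 21/64 }, Right { 11/32, 3/8, 1/2, 1 } => simplest 43/128
BRRBRBRBB: Left { 0, 1/4, 5/16, 21/64, 43/128 }, Right { 11/32, 3/8, 1/2, 1 } => simplest 87/256
BRRBRBRBBB: Left { 0, 1/4, 5/16, 21/64, 43/128, 87/256 }, Right { 11/32, 3/8, 1/2, 1 } => simplest 175/512
BRRBRBRBBBB: Left { 0, 1/4, 5/16, 21/64, 43/128, 87/256, 175/512 }, Right { 11/32, 3/8, 1/2, 1 } => simplest 351/1024
BRRBRBRBBBBR: Left { 0, 1/4, 5/16, 21/64, 43/128, 87/256, 175/512 }, Right { 351/1024, 11/32, 3/8, 1/2, 1 } => simplest 701/2048
BRRBRBRBBBBRR: Left { 0, 1/4, 5/16, 21/64, 43/128, 87/256, 175/512 }, Right { 701/2048, 351/1024, 11/32, 3/8, 1/2, 1 } => simplest 1401/4096
BRRBRBRBBBBRRB: Left { 0, 1/4, 5/16, 21/64, 43/128, 87/256, 175/512, 1401/4096 }, Right { 701/2048, 351/1024, 11/32, 3/8, 1/2, 1 } => simplest 2803/8192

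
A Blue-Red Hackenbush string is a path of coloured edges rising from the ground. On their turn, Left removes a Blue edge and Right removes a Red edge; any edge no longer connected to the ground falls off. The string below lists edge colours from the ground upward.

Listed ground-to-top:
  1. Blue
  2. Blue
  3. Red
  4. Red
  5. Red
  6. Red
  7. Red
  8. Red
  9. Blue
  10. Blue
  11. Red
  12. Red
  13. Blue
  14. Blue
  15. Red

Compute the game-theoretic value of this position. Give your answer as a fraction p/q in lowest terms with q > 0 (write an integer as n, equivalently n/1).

Recurse on prefixes of the 15-edge string Blue Blue Red Red Red Red Red Red Blue Blue Red Red Blue Blue Red:
val(B) = { 0 | (no moves) } → 1
val(BB) = { 0, 1 | (no moves) } → 2
val(BBR) = { 0, 1 | 2 } → 3/2
val(BBRR) = { 0, 1 | 3/2, 2 } → 5/4
val(BBRRR) = { 0, 1 | 5/4, 3/2, 2 } → 9/8
val(BBRRRR) = { 0, 1 | 9/8, 5/4, 3/2, 2 } → 17/16
val(BBRRRRR) = { 0, 1 | 17/16, 9/8, 5/4, 3/2, 2 } → 33/32
val(BBRRRRRR) = { 0, 1 | 33/32, 17/16, 9/8, 5/4, 3/2, 2 } → 65/64
val(BBRRRRRRB) = { 0, 1, 65/64 | 33/32, 17/16, 9/8, 5/4, 3/2, 2 } → 131/128
val(BBRRRRRRBB) = { 0, 1, 65/64, 131/128 | 33/32, 17/16, 9/8, 5/4, 3/2, 2 } → 263/256
val(BBRRRRRRBBR) = { 0, 1, 65/64, 131/128 | 263/256, 33/32, 17/16, 9/8, 5/4, 3/2, 2 } → 525/512
val(BBRRRRRRBBRR) = { 0, 1, 65/64, 131/128 | 525/512, 263/256, 33/32, 17/16, 9/8, 5/4, 3/2, 2 } → 1049/1024
val(BBRRRRRRBBRRB) = { 0, 1, 65/64, 131/128, 1049/1024 | 525/512, 263/256, 33/32, 17/16, 9/8, 5/4, 3/2, 2 } → 2099/2048
val(BBRRRRRRBBRRBB) = { 0, 1, 65/64, 131/128, 1049/1024, 2099/2048 | 525/512, 263/256, 33/32, 17/16, 9/8, 5/4, 3/2, 2 } → 4199/4096
val(BBRRRRRRBBRRBBR) = { 0, 1, 65/64, 131/128, 1049/1024, 2099/2048 | 4199/4096, 525/512, 263/256, 33/32, 17/16, 9/8, 5/4, 3/2, 2 } → 8397/8192

8397/8192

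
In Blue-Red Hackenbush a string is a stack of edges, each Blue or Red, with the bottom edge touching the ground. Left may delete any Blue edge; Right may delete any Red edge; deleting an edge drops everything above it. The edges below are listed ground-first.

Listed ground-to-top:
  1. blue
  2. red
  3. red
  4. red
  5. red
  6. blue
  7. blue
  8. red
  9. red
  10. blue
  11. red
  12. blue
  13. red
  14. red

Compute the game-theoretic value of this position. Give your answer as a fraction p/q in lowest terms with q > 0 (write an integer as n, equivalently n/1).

809/8192

Build val(s[:k]) for k = 1..14, string s = blue red red red red blue blue red red blue red blue red red.
edge 1 of 14 (blue): { 0 | ∅ } = 1
edge 2 of 14 (red): { 0 | 1 } = 1/2
edge 3 of 14 (red): { 0 | 1/2; 1 } = 1/4
edge 4 of 14 (red): { 0 | 1/4; 1/2; 1 } = 1/8
edge 5 of 14 (red): { 0 | 1/8; 1/4; 1/2; 1 } = 1/16
edge 6 of 14 (blue): { 0; 1/16 | 1/8; 1/4; 1/2; 1 } = 3/32
edge 7 of 14 (blue): { 0; 1/16; 3/32 | 1/8; 1/4; 1/2; 1 } = 7/64
edge 8 of 14 (red): { 0; 1/16; 3/32 | 7/64; 1/8; 1/4; 1/2; 1 } = 13/128
edge 9 of 14 (red): { 0; 1/16; 3/32 | 13/128; 7/64; 1/8; 1/4; 1/2; 1 } = 25/256
edge 10 of 14 (blue): { 0; 1/16; 3/32; 25/256 | 13/128; 7/64; 1/8; 1/4; 1/2; 1 } = 51/512
edge 11 of 14 (red): { 0; 1/16; 3/32; 25/256 | 51/512; 13/128; 7/64; 1/8; 1/4; 1/2; 1 } = 101/1024
edge 12 of 14 (blue): { 0; 1/16; 3/32; 25/256; 101/1024 | 51/512; 13/128; 7/64; 1/8; 1/4; 1/2; 1 } = 203/2048
edge 13 of 14 (red): { 0; 1/16; 3/32; 25/256; 101/1024 | 203/2048; 51/512; 13/128; 7/64; 1/8; 1/4; 1/2; 1 } = 405/4096
edge 14 of 14 (red): { 0; 1/16; 3/32; 25/256; 101/1024 | 405/4096; 203/2048; 51/512; 13/128; 7/64; 1/8; 1/4; 1/2; 1 } = 809/8192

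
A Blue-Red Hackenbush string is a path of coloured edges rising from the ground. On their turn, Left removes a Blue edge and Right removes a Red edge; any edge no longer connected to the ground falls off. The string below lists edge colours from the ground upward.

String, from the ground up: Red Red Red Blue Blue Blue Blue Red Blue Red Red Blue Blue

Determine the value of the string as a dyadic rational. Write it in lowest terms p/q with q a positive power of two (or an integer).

-2137/1024

edge 1 of 13 (Red): { — | 0 } ⇒ -1
edge 2 of 13 (Red): { — | -1 0 } ⇒ -2
edge 3 of 13 (Red): { — | -2 -1 0 } ⇒ -3
edge 4 of 13 (Blue): { -3 | -2 -1 0 } ⇒ -5/2
edge 5 of 13 (Blue): { -3 -5/2 | -2 -1 0 } ⇒ -9/4
edge 6 of 13 (Blue): { -3 -5/2 -9/4 | -2 -1 0 } ⇒ -17/8
edge 7 of 13 (Blue): { -3 -5/2 -9/4 -17/8 | -2 -1 0 } ⇒ -33/16
edge 8 of 13 (Red): { -3 -5/2 -9/4 -17/8 | -33/16 -2 -1 0 } ⇒ -67/32
edge 9 of 13 (Blue): { -3 -5/2 -9/4 -17/8 -67/32 | -33/16 -2 -1 0 } ⇒ -133/64
edge 10 of 13 (Red): { -3 -5/2 -9/4 -17/8 -67/32 | -133/64 -33/16 -2 -1 0 } ⇒ -267/128
edge 11 of 13 (Red): { -3 -5/2 -9/4 -17/8 -67/32 | -267/128 -133/64 -33/16 -2 -1 0 } ⇒ -535/256
edge 12 of 13 (Blue): { -3 -5/2 -9/4 -17/8 -67/32 -535/256 | -267/128 -133/64 -33/16 -2 -1 0 } ⇒ -1069/512
edge 13 of 13 (Blue): { -3 -5/2 -9/4 -17/8 -67/32 -535/256 -1069/512 | -267/128 -133/64 -33/16 -2 -1 0 } ⇒ -2137/1024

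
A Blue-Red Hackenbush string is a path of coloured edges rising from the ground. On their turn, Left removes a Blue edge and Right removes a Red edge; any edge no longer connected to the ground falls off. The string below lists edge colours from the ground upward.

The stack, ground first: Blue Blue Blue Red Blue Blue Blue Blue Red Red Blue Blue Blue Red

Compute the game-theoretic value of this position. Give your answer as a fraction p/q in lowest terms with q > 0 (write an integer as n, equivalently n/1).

6045/2048

edge 1 of 14 (Blue): { 0 | · } = 1
edge 2 of 14 (Blue): { 0; 1 | · } = 2
edge 3 of 14 (Blue): { 0; 1; 2 | · } = 3
edge 4 of 14 (Red): { 0; 1; 2 | 3 } = 5/2
edge 5 of 14 (Blue): { 0; 1; 2; 5/2 | 3 } = 11/4
edge 6 of 14 (Blue): { 0; 1; 2; 5/2; 11/4 | 3 } = 23/8
edge 7 of 14 (Blue): { 0; 1; 2; 5/2; 11/4; 23/8 | 3 } = 47/16
edge 8 of 14 (Blue): { 0; 1; 2; 5/2; 11/4; 23/8; 47/16 | 3 } = 95/32
edge 9 of 14 (Red): { 0; 1; 2; 5/2; 11/4; 23/8; 47/16 | 95/32; 3 } = 189/64
edge 10 of 14 (Red): { 0; 1; 2; 5/2; 11/4; 23/8; 47/16 | 189/64; 95/32; 3 } = 377/128
edge 11 of 14 (Blue): { 0; 1; 2; 5/2; 11/4; 23/8; 47/16; 377/128 | 189/64; 95/32; 3 } = 755/256
edge 12 of 14 (Blue): { 0; 1; 2; 5/2; 11/4; 23/8; 47/16; 377/128; 755/256 | 189/64; 95/32; 3 } = 1511/512
edge 13 of 14 (Blue): { 0; 1; 2; 5/2; 11/4; 23/8; 47/16; 377/128; 755/256; 1511/512 | 189/64; 95/32; 3 } = 3023/1024
edge 14 of 14 (Red): { 0; 1; 2; 5/2; 11/4; 23/8; 47/16; 377/128; 755/256; 1511/512 | 3023/1024; 189/64; 95/32; 3 } = 6045/2048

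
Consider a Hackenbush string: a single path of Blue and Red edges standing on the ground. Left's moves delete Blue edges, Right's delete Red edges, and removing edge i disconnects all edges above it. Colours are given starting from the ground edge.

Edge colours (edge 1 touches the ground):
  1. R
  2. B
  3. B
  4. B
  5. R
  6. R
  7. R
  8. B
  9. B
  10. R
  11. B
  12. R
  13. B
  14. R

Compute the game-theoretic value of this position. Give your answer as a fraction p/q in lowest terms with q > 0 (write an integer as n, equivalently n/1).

Recurse on prefixes of the 14-edge string R B B B R R R B B R B R B R:
step 1: add R to get R; options L={ ∅ } R={ 0 } — -1
step 2: add B to get RB; options L={ -1 } R={ 0 } — -1/2
step 3: add B to get RBB; options L={ -1, -1/2 } R={ 0 } — -1/4
step 4: add B to get RBBB; options L={ -1, -1/2, -1/4 } R={ 0 } — -1/8
step 5: add R to get RBBBR; options L={ -1, -1/2, -1/4 } R={ -1/8, 0 } — -3/16
step 6: add R to get RBBBRR; options L={ -1, -1/2, -1/4 } R={ -3/16, -1/8, 0 } — -7/32
step 7: add R to get RBBBRRR; options L={ -1, -1/2, -1/4 } R={ -7/32, -3/16, -1/8, 0 } — -15/64
step 8: add B to get RBBBRRRB; options L={ -1, -1/2, -1/4, -15/64 } R={ -7/32, -3/16, -1/8, 0 } — -29/128
step 9: add B to get RBBBRRRBB; options L={ -1, -1/2, -1/4, -15/64, -29/128 } R={ -7/32, -3/16, -1/8, 0 } — -57/256
step 10: add R to get RBBBRRRBBR; options L={ -1, -1/2, -1/4, -15/64, -29/128 } R={ -57/256, -7/32, -3/16, -1/8, 0 } — -115/512
step 11: add B to get RBBBRRRBBRB; options L={ -1, -1/2, -1/4, -15/64, -29/128, -115/512 } R={ -57/256, -7/32, -3/16, -1/8, 0 } — -229/1024
step 12: add R to get RBBBRRRBBRBR; options L={ -1, -1/2, -1/4, -15/64, -29/128, -115/512 } R={ -229/1024, -57/256, -7/32, -3/16, -1/8, 0 } — -459/2048
step 13: add B to get RBBBRRRBBRBRB; options L={ -1, -1/2, -1/4, -15/64, -29/128, -115/512, -459/2048 } R={ -229/1024, -57/256, -7/32, -3/16, -1/8, 0 } — -917/4096
step 14: add R to get RBBBRRRBBRBRBR; options L={ -1, -1/2, -1/4, -15/64, -29/128, -115/512, -459/2048 } R={ -917/4096, -229/1024, -57/256, -7/32, -3/16, -1/8, 0 } — -1835/8192

-1835/8192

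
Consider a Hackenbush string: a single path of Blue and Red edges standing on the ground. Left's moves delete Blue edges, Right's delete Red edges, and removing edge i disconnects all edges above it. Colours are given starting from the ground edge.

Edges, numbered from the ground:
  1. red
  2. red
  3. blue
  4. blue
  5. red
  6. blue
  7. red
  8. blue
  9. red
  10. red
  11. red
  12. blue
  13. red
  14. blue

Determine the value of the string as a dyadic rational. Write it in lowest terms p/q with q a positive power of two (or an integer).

-5493/4096

1 of 14 · r · max L −∞ · min R 0 = -1
2 of 14 · rr · max L −∞ · min R -1 = -2
3 of 14 · rrb · max L -2 · min R -1 = -3/2
4 of 14 · rrbb · max L -3/2 · min R -1 = -5/4
5 of 14 · rrbbr · max L -3/2 · min R -5/4 = -11/8
6 of 14 · rrbbrb · max L -11/8 · min R -5/4 = -21/16
7 of 14 · rrbbrbr · max L -11/8 · min R -21/16 = -43/32
8 of 14 · rrbbrbrb · max L -43/32 · min R -21/16 = -85/64
9 of 14 · rrbbrbrbr · max L -43/32 · min R -85/64 = -171/128
10 of 14 · rrbbrbrbrr · max L -43/32 · min R -171/128 = -343/256
11 of 14 · rrbbrbrbrrr · max L -43/32 · min R -343/256 = -687/512
12 of 14 · rrbbrbrbrrrb · max L -687/512 · min R -343/256 = -1373/1024
13 of 14 · rrbbrbrbrrrbr · max L -687/512 · min R -1373/1024 = -2747/2048
14 of 14 · rrbbrbrbrrrbrb · max L -2747/2048 · min R -1373/1024 = -5493/4096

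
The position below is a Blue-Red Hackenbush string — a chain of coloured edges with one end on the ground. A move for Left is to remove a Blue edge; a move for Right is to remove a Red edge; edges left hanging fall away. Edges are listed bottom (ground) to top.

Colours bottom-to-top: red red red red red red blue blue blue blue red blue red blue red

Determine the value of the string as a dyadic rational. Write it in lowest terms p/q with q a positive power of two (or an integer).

-2603/512

v(r) = { — | 0 } -> -1
v(rr) = { — | -1, 0 } -> -2
v(rrr) = { — | -2, -1, 0 } -> -3
v(rrrr) = { — | -3, -2, -1, 0 } -> -4
v(rrrrr) = { — | -4, -3, -2, -1, 0 } -> -5
v(rrrrrr) = { — | -5, -4, -3, -2, -1, 0 } -> -6
v(rrrrrrb) = { -6 | -5, -4, -3, -2, -1, 0 } -> -11/2
v(rrrrrrbb) = { -6, -11/2 | -5, -4, -3, -2, -1, 0 } -> -21/4
v(rrrrrrbbb) = { -6, -11/2, -21/4 | -5, -4, -3, -2, -1, 0 } -> -41/8
v(rrrrrrbbbb) = { -6, -11/2, -21/4, -41/8 | -5, -4, -3, -2, -1, 0 } -> -81/16
v(rrrrrrbbbbr) = { -6, -11/2, -21/4, -41/8 | -81/16, -5, -4, -3, -2, -1, 0 } -> -163/32
v(rrrrrrbbbbrb) = { -6, -11/2, -21/4, -41/8, -163/32 | -81/16, -5, -4, -3, -2, -1, 0 } -> -325/64
v(rrrrrrbbbbrbr) = { -6, -11/2, -21/4, -41/8, -163/32 | -325/64, -81/16, -5, -4, -3, -2, -1, 0 } -> -651/128
v(rrrrrrbbbbrbrb) = { -6, -11/2, -21/4, -41/8, -163/32, -651/128 | -325/64, -81/16, -5, -4, -3, -2, -1, 0 } -> -1301/256
v(rrrrrrbbbbrbrbr) = { -6, -11/2, -21/4, -41/8, -163/32, -651/128 | -1301/256, -325/64, -81/16, -5, -4, -3, -2, -1, 0 } -> -2603/512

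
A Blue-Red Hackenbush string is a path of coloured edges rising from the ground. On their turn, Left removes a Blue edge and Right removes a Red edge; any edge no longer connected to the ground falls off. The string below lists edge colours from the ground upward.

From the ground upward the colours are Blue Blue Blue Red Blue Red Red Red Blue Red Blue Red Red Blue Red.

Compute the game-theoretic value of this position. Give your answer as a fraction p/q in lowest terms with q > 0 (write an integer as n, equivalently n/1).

10405/4096

Recurse on prefixes of the 15-edge string Blue Blue Blue Red Blue Red Red Red Blue Red Blue Red Red Blue Red:
B: Left { 0 }, Right {  } → simplest 1
BB: Left { 0 1 }, Right {  } → simplest 2
BBB: Left { 0 1 2 }, Right {  } → simplest 3
BBBR: Left { 0 1 2 }, Right { 3 } → simplest 5/2
BBBRB: Left { 0 1 2 5/2 }, Right { 3 } → simplest 11/4
BBBRBR: Left { 0 1 2 5/2 }, Right { 11/4 3 } → simplest 21/8
BBBRBRR: Left { 0 1 2 5/2 }, Right { 21/8 11/4 3 } → simplest 41/16
BBBRBRRR: Left { 0 1 2 5/2 }, Right { 41/16 21/8 11/4 3 } → simplest 81/32
BBBRBRRRB: Left { 0 1 2 5/2 81/32 }, Right { 41/16 21/8 11/4 3 } → simplest 163/64
BBBRBRRRBR: Left { 0 1 2 5/2 81/32 }, Right { 163/64 41/16 21/8 11/4 3 } → simplest 325/128
BBBRBRRRBRB: Left { 0 1 2 5/2 81/32 325/128 }, Right { 163/64 41/16 21/8 11/4 3 } → simplest 651/256
BBBRBRRRBRBR: Left { 0 1 2 5/2 81/32 325/128 }, Right { 651/256 163/64 41/16 21/8 11/4 3 } → simplest 1301/512
BBBRBRRRBRBRR: Left { 0 1 2 5/2 81/32 325/128 }, Right { 1301/512 651/256 163/64 41/16 21/8 11/4 3 } → simplest 2601/1024
BBBRBRRRBRBRRB: Left { 0 1 2 5/2 81/32 325/128 2601/1024 }, Right { 1301/512 651/256 163/64 41/16 21/8 11/4 3 } → simplest 5203/2048
BBBRBRRRBRBRRBR: Left { 0 1 2 5/2 81/32 325/128 2601/1024 }, Right { 5203/2048 1301/512 651/256 163/64 41/16 21/8 11/4 3 } → simplest 10405/4096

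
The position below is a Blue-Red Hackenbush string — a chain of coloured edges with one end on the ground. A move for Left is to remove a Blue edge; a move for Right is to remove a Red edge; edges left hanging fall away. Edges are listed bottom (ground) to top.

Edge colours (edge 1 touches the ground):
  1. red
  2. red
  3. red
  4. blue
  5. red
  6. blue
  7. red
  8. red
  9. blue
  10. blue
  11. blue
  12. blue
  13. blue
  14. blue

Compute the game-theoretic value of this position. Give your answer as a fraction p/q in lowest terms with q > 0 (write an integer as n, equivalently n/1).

r: Left { (no moves) }, Right { 0 } → simplest -1
rr: Left { (no moves) }, Right { -1 0 } → simplest -2
rrr: Left { (no moves) }, Right { -2 -1 0 } → simplest -3
rrrb: Left { -3 }, Right { -2 -1 0 } → simplest -5/2
rrrbr: Left { -3 }, Right { -5/2 -2 -1 0 } → simplest -11/4
rrrbrb: Left { -3 -11/4 }, Right { -5/2 -2 -1 0 } → simplest -21/8
rrrbrbr: Left { -3 -11/4 }, Right { -21/8 -5/2 -2 -1 0 } → simplest -43/16
rrrbrbrr: Left { -3 -11/4 }, Right { -43/16 -21/8 -5/2 -2 -1 0 } → simplest -87/32
rrrbrbrrb: Left { -3 -11/4 -87/32 }, Right { -43/16 -21/8 -5/2 -2 -1 0 } → simplest -173/64
rrrbrbrrbb: Left { -3 -11/4 -87/32 -173/64 }, Right { -43/16 -21/8 -5/2 -2 -1 0 } → simplest -345/128
rrrbrbrrbbb: Left { -3 -11/4 -87/32 -173/64 -345/128 }, Right { -43/16 -21/8 -5/2 -2 -1 0 } → simplest -689/256
rrrbrbrrbbbb: Left { -3 -11/4 -87/32 -173/64 -345/128 -689/256 }, Right { -43/16 -21/8 -5/2 -2 -1 0 } → simplest -1377/512
rrrbrbrrbbbbb: Left { -3 -11/4 -87/32 -173/64 -345/128 -689/256 -1377/512 }, Right { -43/16 -21/8 -5/2 -2 -1 0 } → simplest -2753/1024
rrrbrbrrbbbbbb: Left { -3 -11/4 -87/32 -173/64 -345/128 -689/256 -1377/512 -2753/1024 }, Right { -43/16 -21/8 -5/2 -2 -1 0 } → simplest -5505/2048

-5505/2048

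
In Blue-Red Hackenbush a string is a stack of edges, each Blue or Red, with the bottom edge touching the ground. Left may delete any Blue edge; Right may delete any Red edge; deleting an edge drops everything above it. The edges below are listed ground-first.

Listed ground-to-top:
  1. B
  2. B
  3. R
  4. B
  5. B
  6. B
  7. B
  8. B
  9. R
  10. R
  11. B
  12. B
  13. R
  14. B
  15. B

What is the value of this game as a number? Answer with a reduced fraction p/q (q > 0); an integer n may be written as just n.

16183/8192

step 1: add B to get B; options L={ 0 } R={ (no moves) } => 1
step 2: add B to get BB; options L={ 0,1 } R={ (no moves) } => 2
step 3: add R to get BBR; options L={ 0,1 } R={ 2 } => 3/2
step 4: add B to get BBRB; options L={ 0,1,3/2 } R={ 2 } => 7/4
step 5: add B to get BBRBB; options L={ 0,1,3/2,7/4 } R={ 2 } => 15/8
step 6: add B to get BBRBBB; options L={ 0,1,3/2,7/4,15/8 } R={ 2 } => 31/16
step 7: add B to get BBRBBBB; options L={ 0,1,3/2,7/4,15/8,31/16 } R={ 2 } => 63/32
step 8: add B to get BBRBBBBB; options L={ 0,1,3/2,7/4,15/8,31/16,63/32 } R={ 2 } => 127/64
step 9: add R to get BBRBBBBBR; options L={ 0,1,3/2,7/4,15/8,31/16,63/32 } R={ 127/64,2 } => 253/128
step 10: add R to get BBRBBBBBRR; options L={ 0,1,3/2,7/4,15/8,31/16,63/32 } R={ 253/128,127/64,2 } => 505/256
step 11: add B to get BBRBBBBBRRB; options L={ 0,1,3/2,7/4,15/8,31/16,63/32,505/256 } R={ 253/128,127/64,2 } => 1011/512
step 12: add B to get BBRBBBBBRRBB; options L={ 0,1,3/2,7/4,15/8,31/16,63/32,505/256,1011/512 } R={ 253/128,127/64,2 } => 2023/1024
step 13: add R to get BBRBBBBBRRBBR; options L={ 0,1,3/2,7/4,15/8,31/16,63/32,505/256,1011/512 } R={ 2023/1024,253/128,127/64,2 } => 4045/2048
step 14: add B to get BBRBBBBBRRBBRB; options L={ 0,1,3/2,7/4,15/8,31/16,63/32,505/256,1011/512,4045/2048 } R={ 2023/1024,253/128,127/64,2 } => 8091/4096
step 15: add B to get BBRBBBBBRRBBRBB; options L={ 0,1,3/2,7/4,15/8,31/16,63/32,505/256,1011/512,4045/2048,8091/4096 } R={ 2023/1024,253/128,127/64,2 } => 16183/8192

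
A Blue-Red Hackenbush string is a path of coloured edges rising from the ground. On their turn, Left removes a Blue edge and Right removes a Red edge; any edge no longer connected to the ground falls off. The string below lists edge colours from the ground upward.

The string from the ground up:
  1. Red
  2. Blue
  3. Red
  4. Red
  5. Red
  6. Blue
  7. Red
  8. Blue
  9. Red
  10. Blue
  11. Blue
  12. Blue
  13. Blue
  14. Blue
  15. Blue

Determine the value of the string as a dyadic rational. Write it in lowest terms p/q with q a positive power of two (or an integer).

-14977/16384

R: Left { — }, Right { 0 } => simplest -1
RB: Left { -1 }, Right { 0 } => simplest -1/2
RBR: Left { -1 }, Right { -1/2; 0 } => simplest -3/4
RBRR: Left { -1 }, Right { -3/4; -1/2; 0 } => simplest -7/8
RBRRR: Left { -1 }, Right { -7/8; -3/4; -1/2; 0 } => simplest -15/16
RBRRRB: Left { -1; -15/16 }, Right { -7/8; -3/4; -1/2; 0 } => simplest -29/32
RBRRRBR: Left { -1; -15/16 }, Right { -29/32; -7/8; -3/4; -1/2; 0 } => simplest -59/64
RBRRRBRB: Left { -1; -15/16; -59/64 }, Right { -29/32; -7/8; -3/4; -1/2; 0 } => simplest -117/128
RBRRRBRBR: Left { -1; -15/16; -59/64 }, Right { -117/128; -29/32; -7/8; -3/4; -1/2; 0 } => simplest -235/256
RBRRRBRBRB: Left { -1; -15/16; -59/64; -235/256 }, Right { -117/128; -29/32; -7/8; -3/4; -1/2; 0 } => simplest -469/512
RBRRRBRBRBB: Left { -1; -15/16; -59/64; -235/256; -469/512 }, Right { -117/128; -29/32; -7/8; -3/4; -1/2; 0 } => simplest -937/1024
RBRRRBRBRBBB: Left { -1; -15/16; -59/64; -235/256; -469/512; -937/1024 }, Right { -117/128; -29/32; -7/8; -3/4; -1/2; 0 } => simplest -1873/2048
RBRRRBRBRBBBB: Left { -1; -15/16; -59/64; -235/256; -469/512; -937/1024; -1873/2048 }, Right { -117/128; -29/32; -7/8; -3/4; -1/2; 0 } => simplest -3745/4096
RBRRRBRBRBBBBB: Left { -1; -15/16; -59/64; -235/256; -469/512; -937/1024; -1873/2048; -3745/4096 }, Right { -117/128; -29/32; -7/8; -3/4; -1/2; 0 } => simplest -7489/8192
RBRRRBRBRBBBBBB: Left { -1; -15/16; -59/64; -235/256; -469/512; -937/1024; -1873/2048; -3745/4096; -7489/8192 }, Right { -117/128; -29/32; -7/8; -3/4; -1/2; 0 } => simplest -14977/16384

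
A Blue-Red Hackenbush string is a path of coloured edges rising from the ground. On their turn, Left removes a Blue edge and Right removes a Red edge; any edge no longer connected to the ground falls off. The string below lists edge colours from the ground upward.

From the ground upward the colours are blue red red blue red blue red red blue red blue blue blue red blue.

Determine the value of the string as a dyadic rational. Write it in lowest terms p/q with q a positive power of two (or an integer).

5307/16384

Build G(s[:k]) for k = 1..15, string s = blue red red blue red blue red red blue red blue blue blue red blue.
b: Left { 0 }, Right { none } = simplest 1
br: Left { 0 }, Right { 1 } = simplest 1/2
brr: Left { 0 }, Right { 1/2; 1 } = simplest 1/4
brrb: Left { 0; 1/4 }, Right { 1/2; 1 } = simplest 3/8
brrbr: Left { 0; 1/4 }, Right { 3/8; 1/2; 1 } = simplest 5/16
brrbrb: Left { 0; 1/4; 5/16 }, Right { 3/8; 1/2; 1 } = simplest 11/32
brrbrbr: Left { 0; 1/4; 5/16 }, Right { 11/32; 3/8; 1/2; 1 } = simplest 21/64
brrbrbrr: Left { 0; 1/4; 5/16 }, Right { 21/64; 11/32; 3/8; 1/2; 1 } = simplest 41/128
brrbrbrrb: Left { 0; 1/4; 5/16; 41/128 }, Right { 21/64; 11/32; 3/8; 1/2; 1 } = simplest 83/256
brrbrbrrbr: Left { 0; 1/4; 5/16; 41/128 }, Right { 83/256; 21/64; 11/32; 3/8; 1/2; 1 } = simplest 165/512
brrbrbrrbrb: Left { 0; 1/4; 5/16; 41/128; 165/512 }, Right { 83/256; 21/64; 11/32; 3/8; 1/2; 1 } = simplest 331/1024
brrbrbrrbrbb: Left { 0; 1/4; 5/16; 41/128; 165/512; 331/1024 }, Right { 83/256; 21/64; 11/32; 3/8; 1/2; 1 } = simplest 663/2048
brrbrbrrbrbbb: Left { 0; 1/4; 5/16; 41/128; 165/512; 331/1024; 663/2048 }, Right { 83/256; 21/64; 11/32; 3/8; 1/2; 1 } = simplest 1327/4096
brrbrbrrbrbbbr: Left { 0; 1/4; 5/16; 41/128; 165/512; 331/1024; 663/2048 }, Right { 1327/4096; 83/256; 21/64; 11/32; 3/8; 1/2; 1 } = simplest 2653/8192
brrbrbrrbrbbbrb: Left { 0; 1/4; 5/16; 41/128; 165/512; 331/1024; 663/2048; 2653/8192 }, Right { 1327/4096; 83/256; 21/64; 11/32; 3/8; 1/2; 1 } = simplest 5307/16384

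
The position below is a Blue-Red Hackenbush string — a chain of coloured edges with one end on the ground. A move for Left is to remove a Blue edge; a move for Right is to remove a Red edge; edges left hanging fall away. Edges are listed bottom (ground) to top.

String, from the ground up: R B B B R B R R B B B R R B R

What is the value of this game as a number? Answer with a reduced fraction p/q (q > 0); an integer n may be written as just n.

Recurse on prefixes of the 15-edge string R B B B R B R R B B B R R B R:
R: Left { ∅ }, Right { 0 } = simplest -1
RB: Left { -1 }, Right { 0 } = simplest -1/2
RBB: Left { -1 -1/2 }, Right { 0 } = simplest -1/4
RBBB: Left { -1 -1/2 -1/4 }, Right { 0 } = simplest -1/8
RBBBR: Left { -1 -1/2 -1/4 }, Right { -1/8 0 } = simplest -3/16
RBBBRB: Left { -1 -1/2 -1/4 -3/16 }, Right { -1/8 0 } = simplest -5/32
RBBBRBR: Left { -1 -1/2 -1/4 -3/16 }, Right { -5/32 -1/8 0 } = simplest -11/64
RBBBRBRR: Left { -1 -1/2 -1/4 -3/16 }, Right { -11/64 -5/32 -1/8 0 } = simplest -23/128
RBBBRBRRB: Left { -1 -1/2 -1/4 -3/16 -23/128 }, Right { -11/64 -5/32 -1/8 0 } = simplest -45/256
RBBBRBRRBB: Left { -1 -1/2 -1/4 -3/16 -23/128 -45/256 }, Right { -11/64 -5/32 -1/8 0 } = simplest -89/512
RBBBRBRRBBB: Left { -1 -1/2 -1/4 -3/16 -23/128 -45/256 -89/512 }, Right { -11/64 -5/32 -1/8 0 } = simplest -177/1024
RBBBRBRRBBBR: Left { -1 -1/2 -1/4 -3/16 -23/128 -45/256 -89/512 }, Right { -177/1024 -11/64 -5/32 -1/8 0 } = simplest -355/2048
RBBBRBRRBBBRR: Left { -1 -1/2 -1/4 -3/16 -23/128 -45/256 -89/512 }, Right { -355/2048 -177/1024 -11/64 -5/32 -1/8 0 } = simplest -711/4096
RBBBRBRRBBBRRB: Left { -1 -1/2 -1/4 -3/16 -23/128 -45/256 -89/512 -711/4096 }, Right { -355/2048 -177/1024 -11/64 -5/32 -1/8 0 } = simplest -1421/8192
RBBBRBRRBBBRRBR: Left { -1 -1/2 -1/4 -3/16 -23/128 -45/256 -89/512 -711/4096 }, Right { -1421/8192 -355/2048 -177/1024 -11/64 -5/32 -1/8 0 } = simplest -2843/16384

-2843/16384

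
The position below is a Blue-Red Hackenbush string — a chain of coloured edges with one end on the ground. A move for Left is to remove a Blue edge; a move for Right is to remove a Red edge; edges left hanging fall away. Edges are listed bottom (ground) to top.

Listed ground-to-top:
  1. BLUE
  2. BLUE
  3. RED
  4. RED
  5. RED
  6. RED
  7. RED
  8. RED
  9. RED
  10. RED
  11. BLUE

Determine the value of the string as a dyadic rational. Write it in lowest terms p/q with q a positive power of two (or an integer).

B: Left { 0 }, Right { — } = simplest 1
BB: Left { 0,1 }, Right { — } = simplest 2
BBR: Left { 0,1 }, Right { 2 } = simplest 3/2
BBRR: Left { 0,1 }, Right { 3/2,2 } = simplest 5/4
BBRRR: Left { 0,1 }, Right { 5/4,3/2,2 } = simplest 9/8
BBRRRR: Left { 0,1 }, Right { 9/8,5/4,3/2,2 } = simplest 17/16
BBRRRRR: Left { 0,1 }, Right { 17/16,9/8,5/4,3/2,2 } = simplest 33/32
BBRRRRRR: Left { 0,1 }, Right { 33/32,17/16,9/8,5/4,3/2,2 } = simplest 65/64
BBRRRRRRR: Left { 0,1 }, Right { 65/64,33/32,17/16,9/8,5/4,3/2,2 } = simplest 129/128
BBRRRRRRRR: Left { 0,1 }, Right { 129/128,65/64,33/32,17/16,9/8,5/4,3/2,2 } = simplest 257/256
BBRRRRRRRRB: Left { 0,1,257/256 }, Right { 129/128,65/64,33/32,17/16,9/8,5/4,3/2,2 } = simplest 515/512

515/512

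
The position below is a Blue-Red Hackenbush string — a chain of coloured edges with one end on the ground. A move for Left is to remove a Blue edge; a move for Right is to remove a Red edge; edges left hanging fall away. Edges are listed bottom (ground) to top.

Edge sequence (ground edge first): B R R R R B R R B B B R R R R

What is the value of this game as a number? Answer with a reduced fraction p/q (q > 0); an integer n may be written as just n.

Prefix values for B R R R R B R R B B B R R R R via {L|R} + simplicity:
g(B) = { 0 | none } so 1
g(BR) = { 0 | 1 } so 1/2
g(BRR) = { 0 | 1/2; 1 } so 1/4
g(BRRR) = { 0 | 1/4; 1/2; 1 } so 1/8
g(BRRRR) = { 0 | 1/8; 1/4; 1/2; 1 } so 1/16
g(BRRRRB) = { 0; 1/16 | 1/8; 1/4; 1/2; 1 } so 3/32
g(BRRRRBR) = { 0; 1/16 | 3/32; 1/8; 1/4; 1/2; 1 } so 5/64
g(BRRRRBRR) = { 0; 1/16 | 5/64; 3/32; 1/8; 1/4; 1/2; 1 } so 9/128
g(BRRRRBRRB) = { 0; 1/16; 9/128 | 5/64; 3/32; 1/8; 1/4; 1/2; 1 } so 19/256
g(BRRRRBRRBB) = { 0; 1/16; 9/128; 19/256 | 5/64; 3/32; 1/8; 1/4; 1/2; 1 } so 39/512
g(BRRRRBRRBBB) = { 0; 1/16; 9/128; 19/256; 39/512 | 5/64; 3/32; 1/8; 1/4; 1/2; 1 } so 79/1024
g(BRRRRBRRBBBR) = { 0; 1/16; 9/128; 19/256; 39/512 | 79/1024; 5/64; 3/32; 1/8; 1/4; 1/2; 1 } so 157/2048
g(BRRRRBRRBBBRR) = { 0; 1/16; 9/128; 19/256; 39/512 | 157/2048; 79/1024; 5/64; 3/32; 1/8; 1/4; 1/2; 1 } so 313/4096
g(BRRRRBRRBBBRRR) = { 0; 1/16; 9/128; 19/256; 39/512 | 313/4096; 157/2048; 79/1024; 5/64; 3/32; 1/8; 1/4; 1/2; 1 } so 625/8192
g(BRRRRBRRBBBRRRR) = { 0; 1/16; 9/128; 19/256; 39/512 | 625/8192; 313/4096; 157/2048; 79/1024; 5/64; 3/32; 1/8; 1/4; 1/2; 1 } so 1249/16384

1249/16384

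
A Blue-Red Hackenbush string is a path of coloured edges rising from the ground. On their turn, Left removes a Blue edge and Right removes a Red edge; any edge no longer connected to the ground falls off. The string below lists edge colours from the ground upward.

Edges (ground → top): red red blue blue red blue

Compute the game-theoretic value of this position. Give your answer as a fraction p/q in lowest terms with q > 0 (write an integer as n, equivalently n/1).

-21/16

Prefix values for red red blue blue red blue via {L|R} + simplicity:
edge 1 of 6 (red): { — | 0 } gives -1
edge 2 of 6 (red): { — | -1 0 } gives -2
edge 3 of 6 (blue): { -2 | -1 0 } gives -3/2
edge 4 of 6 (blue): { -2 -3/2 | -1 0 } gives -5/4
edge 5 of 6 (red): { -2 -3/2 | -5/4 -1 0 } gives -11/8
edge 6 of 6 (blue): { -2 -3/2 -11/8 | -5/4 -1 0 } gives -21/16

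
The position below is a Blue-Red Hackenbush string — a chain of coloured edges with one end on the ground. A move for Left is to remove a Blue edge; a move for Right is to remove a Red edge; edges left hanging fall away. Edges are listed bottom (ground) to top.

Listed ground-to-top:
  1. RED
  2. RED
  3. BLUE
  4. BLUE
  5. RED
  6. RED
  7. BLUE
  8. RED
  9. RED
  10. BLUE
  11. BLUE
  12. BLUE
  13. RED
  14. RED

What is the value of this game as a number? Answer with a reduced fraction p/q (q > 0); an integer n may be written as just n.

-5831/4096

Recurse on prefixes of the 14-edge string RED RED BLUE BLUE RED RED BLUE RED RED BLUE BLUE BLUE RED RED:
step 1: add RED to get R; options L={ none } R={ 0 } -> -1
step 2: add RED to get RR; options L={ none } R={ -1 0 } -> -2
step 3: add BLUE to get RRB; options L={ -2 } R={ -1 0 } -> -3/2
step 4: add BLUE to get RRBB; options L={ -2 -3/2 } R={ -1 0 } -> -5/4
step 5: add RED to get RRBBR; options L={ -2 -3/2 } R={ -5/4 -1 0 } -> -11/8
step 6: add RED to get RRBBRR; options L={ -2 -3/2 } R={ -11/8 -5/4 -1 0 } -> -23/16
step 7: add BLUE to get RRBBRRB; options L={ -2 -3/2 -23/16 } R={ -11/8 -5/4 -1 0 } -> -45/32
step 8: add RED to get RRBBRRBR; options L={ -2 -3/2 -23/16 } R={ -45/32 -11/8 -5/4 -1 0 } -> -91/64
step 9: add RED to get RRBBRRBRR; options L={ -2 -3/2 -23/16 } R={ -91/64 -45/32 -11/8 -5/4 -1 0 } -> -183/128
step 10: add BLUE to get RRBBRRBRRB; options L={ -2 -3/2 -23/16 -183/128 } R={ -91/64 -45/32 -11/8 -5/4 -1 0 } -> -365/256
step 11: add BLUE to get RRBBRRBRRBB; options L={ -2 -3/2 -23/16 -183/128 -365/256 } R={ -91/64 -45/32 -11/8 -5/4 -1 0 } -> -729/512
step 12: add BLUE to get RRBBRRBRRBBB; options L={ -2 -3/2 -23/16 -183/128 -365/256 -729/512 } R={ -91/64 -45/32 -11/8 -5/4 -1 0 } -> -1457/1024
step 13: add RED to get RRBBRRBRRBBBR; options L={ -2 -3/2 -23/16 -183/128 -365/256 -729/512 } R={ -1457/1024 -91/64 -45/32 -11/8 -5/4 -1 0 } -> -2915/2048
step 14: add RED to get RRBBRRBRRBBBRR; options L={ -2 -3/2 -23/16 -183/128 -365/256 -729/512 } R={ -2915/2048 -1457/1024 -91/64 -45/32 -11/8 -5/4 -1 0 } -> -5831/4096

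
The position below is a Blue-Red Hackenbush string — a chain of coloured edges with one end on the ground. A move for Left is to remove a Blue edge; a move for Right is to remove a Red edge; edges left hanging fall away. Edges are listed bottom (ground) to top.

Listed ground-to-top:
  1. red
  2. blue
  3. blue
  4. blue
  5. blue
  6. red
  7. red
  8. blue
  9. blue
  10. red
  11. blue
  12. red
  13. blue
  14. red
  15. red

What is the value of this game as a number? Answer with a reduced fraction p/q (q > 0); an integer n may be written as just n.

-1623/16384

step 1: add red to get r; options L={ — } R={ 0 } ⇒ -1
step 2: add blue to get rb; options L={ -1 } R={ 0 } ⇒ -1/2
step 3: add blue to get rbb; options L={ -1 -1/2 } R={ 0 } ⇒ -1/4
step 4: add blue to get rbbb; options L={ -1 -1/2 -1/4 } R={ 0 } ⇒ -1/8
step 5: add blue to get rbbbb; options L={ -1 -1/2 -1/4 -1/8 } R={ 0 } ⇒ -1/16
step 6: add red to get rbbbbr; options L={ -1 -1/2 -1/4 -1/8 } R={ -1/16 0 } ⇒ -3/32
step 7: add red to get rbbbbrr; options L={ -1 -1/2 -1/4 -1/8 } R={ -3/32 -1/16 0 } ⇒ -7/64
step 8: add blue to get rbbbbrrb; options L={ -1 -1/2 -1/4 -1/8 -7/64 } R={ -3/32 -1/16 0 } ⇒ -13/128
step 9: add blue to get rbbbbrrbb; options L={ -1 -1/2 -1/4 -1/8 -7/64 -13/128 } R={ -3/32 -1/16 0 } ⇒ -25/256
step 10: add red to get rbbbbrrbbr; options L={ -1 -1/2 -1/4 -1/8 -7/64 -13/128 } R={ -25/256 -3/32 -1/16 0 } ⇒ -51/512
step 11: add blue to get rbbbbrrbbrb; options L={ -1 -1/2 -1/4 -1/8 -7/64 -13/128 -51/512 } R={ -25/256 -3/32 -1/16 0 } ⇒ -101/1024
step 12: add red to get rbbbbrrbbrbr; options L={ -1 -1/2 -1/4 -1/8 -7/64 -13/128 -51/512 } R={ -101/1024 -25/256 -3/32 -1/16 0 } ⇒ -203/2048
step 13: add blue to get rbbbbrrbbrbrb; options L={ -1 -1/2 -1/4 -1/8 -7/64 -13/128 -51/512 -203/2048 } R={ -101/1024 -25/256 -3/32 -1/16 0 } ⇒ -405/4096
step 14: add red to get rbbbbrrbbrbrbr; options L={ -1 -1/2 -1/4 -1/8 -7/64 -13/128 -51/512 -203/2048 } R={ -405/4096 -101/1024 -25/256 -3/32 -1/16 0 } ⇒ -811/8192
step 15: add red to get rbbbbrrbbrbrbrr; options L={ -1 -1/2 -1/4 -1/8 -7/64 -13/128 -51/512 -203/2048 } R={ -811/8192 -405/4096 -101/1024 -25/256 -3/32 -1/16 0 } ⇒ -1623/16384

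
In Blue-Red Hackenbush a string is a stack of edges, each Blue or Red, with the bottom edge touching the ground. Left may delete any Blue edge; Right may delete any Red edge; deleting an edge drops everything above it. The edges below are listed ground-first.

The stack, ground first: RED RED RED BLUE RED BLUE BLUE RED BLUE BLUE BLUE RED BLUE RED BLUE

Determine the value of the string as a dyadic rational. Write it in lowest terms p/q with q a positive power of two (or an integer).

Prefix values for RED RED RED BLUE RED BLUE BLUE RED BLUE BLUE BLUE RED BLUE RED BLUE via {L|R} + simplicity:
v_1 [R]  L=[·]  R=[0]  gives -1
v_2 [RR]  L=[·]  R=[-1; 0]  gives -2
v_3 [RRR]  L=[·]  R=[-2; -1; 0]  gives -3
v_4 [RRRB]  L=[-3]  R=[-2; -1; 0]  gives -5/2
v_5 [RRRBR]  L=[-3]  R=[-5/2; -2; -1; 0]  gives -11/4
v_6 [RRRBRB]  L=[-3; -11/4]  R=[-5/2; -2; -1; 0]  gives -21/8
v_7 [RRRBRBB]  L=[-3; -11/4; -21/8]  R=[-5/2; -2; -1; 0]  gives -41/16
v_8 [RRRBRBBR]  L=[-3; -11/4; -21/8]  R=[-41/16; -5/2; -2; -1; 0]  gives -83/32
v_9 [RRRBRBBRB]  L=[-3; -11/4; -21/8; -83/32]  R=[-41/16; -5/2; -2; -1; 0]  gives -165/64
v_10 [RRRBRBBRBB]  L=[-3; -11/4; -21/8; -83/32; -165/64]  R=[-41/16; -5/2; -2; -1; 0]  gives -329/128
v_11 [RRRBRBBRBBB]  L=[-3; -11/4; -21/8; -83/32; -165/64; -329/128]  R=[-41/16; -5/2; -2; -1; 0]  gives -657/256
v_12 [RRRBRBBRBBBR]  L=[-3; -11/4; -21/8; -83/32; -165/64; -329/128]  R=[-657/256; -41/16; -5/2; -2; -1; 0]  gives -1315/512
v_13 [RRRBRBBRBBBRB]  L=[-3; -11/4; -21/8; -83/32; -165/64; -329/128; -1315/512]  R=[-657/256; -41/16; -5/2; -2; -1; 0]  gives -2629/1024
v_14 [RRRBRBBRBBBRBR]  L=[-3; -11/4; -21/8; -83/32; -165/64; -329/128; -1315/512]  R=[-2629/1024; -657/256; -41/16; -5/2; -2; -1; 0]  gives -5259/2048
v_15 [RRRBRBBRBBBRBRB]  L=[-3; -11/4; -21/8; -83/32; -165/64; -329/128; -1315/512; -5259/2048]  R=[-2629/1024; -657/256; -41/16; -5/2; -2; -1; 0]  gives -10517/4096

-10517/4096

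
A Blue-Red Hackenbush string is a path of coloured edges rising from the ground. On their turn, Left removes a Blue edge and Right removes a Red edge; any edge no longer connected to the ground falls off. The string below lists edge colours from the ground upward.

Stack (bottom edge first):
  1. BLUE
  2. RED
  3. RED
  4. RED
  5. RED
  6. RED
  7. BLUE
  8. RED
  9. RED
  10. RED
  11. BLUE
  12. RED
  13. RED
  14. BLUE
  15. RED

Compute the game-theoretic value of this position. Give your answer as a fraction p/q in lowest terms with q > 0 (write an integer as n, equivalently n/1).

549/16384

step 1: add BLUE to get B; options L={ 0 } R={ (no moves) } = 1
step 2: add RED to get BR; options L={ 0 } R={ 1 } = 1/2
step 3: add RED to get BRR; options L={ 0 } R={ 1/2; 1 } = 1/4
step 4: add RED to get BRRR; options L={ 0 } R={ 1/4; 1/2; 1 } = 1/8
step 5: add RED to get BRRRR; options L={ 0 } R={ 1/8; 1/4; 1/2; 1 } = 1/16
step 6: add RED to get BRRRRR; options L={ 0 } R={ 1/16; 1/8; 1/4; 1/2; 1 } = 1/32
step 7: add BLUE to get BRRRRRB; options L={ 0; 1/32 } R={ 1/16; 1/8; 1/4; 1/2; 1 } = 3/64
step 8: add RED to get BRRRRRBR; options L={ 0; 1/32 } R={ 3/64; 1/16; 1/8; 1/4; 1/2; 1 } = 5/128
step 9: add RED to get BRRRRRBRR; options L={ 0; 1/32 } R={ 5/128; 3/64; 1/16; 1/8; 1/4; 1/2; 1 } = 9/256
step 10: add RED to get BRRRRRBRRR; options L={ 0; 1/32 } R={ 9/256; 5/128; 3/64; 1/16; 1/8; 1/4; 1/2; 1 } = 17/512
step 11: add BLUE to get BRRRRRBRRRB; options L={ 0; 1/32; 17/512 } R={ 9/256; 5/128; 3/64; 1/16; 1/8; 1/4; 1/2; 1 } = 35/1024
step 12: add RED to get BRRRRRBRRRBR; options L={ 0; 1/32; 17/512 } R={ 35/1024; 9/256; 5/128; 3/64; 1/16; 1/8; 1/4; 1/2; 1 } = 69/2048
step 13: add RED to get BRRRRRBRRRBRR; options L={ 0; 1/32; 17/512 } R={ 69/2048; 35/1024; 9/256; 5/128; 3/64; 1/16; 1/8; 1/4; 1/2; 1 } = 137/4096
step 14: add BLUE to get BRRRRRBRRRBRRB; options L={ 0; 1/32; 17/512; 137/4096 } R={ 69/2048; 35/1024; 9/256; 5/128; 3/64; 1/16; 1/8; 1/4; 1/2; 1 } = 275/8192
step 15: add RED to get BRRRRRBRRRBRRBR; options L={ 0; 1/32; 17/512; 137/4096 } R={ 275/8192; 69/2048; 35/1024; 9/256; 5/128; 3/64; 1/16; 1/8; 1/4; 1/2; 1 } = 549/16384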